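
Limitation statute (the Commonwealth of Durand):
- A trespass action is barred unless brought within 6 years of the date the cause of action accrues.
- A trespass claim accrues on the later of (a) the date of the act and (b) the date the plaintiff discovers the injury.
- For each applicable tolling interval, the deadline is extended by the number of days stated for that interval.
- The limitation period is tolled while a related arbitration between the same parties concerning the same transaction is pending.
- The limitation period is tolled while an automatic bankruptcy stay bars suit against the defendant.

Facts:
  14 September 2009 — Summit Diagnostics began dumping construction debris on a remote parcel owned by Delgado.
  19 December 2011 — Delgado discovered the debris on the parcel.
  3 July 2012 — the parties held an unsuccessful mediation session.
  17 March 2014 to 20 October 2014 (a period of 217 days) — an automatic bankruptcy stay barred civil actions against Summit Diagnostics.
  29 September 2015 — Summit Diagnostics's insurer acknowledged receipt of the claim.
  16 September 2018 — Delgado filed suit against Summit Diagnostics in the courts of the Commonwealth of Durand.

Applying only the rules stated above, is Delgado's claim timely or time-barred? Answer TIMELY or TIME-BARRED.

TIME-BARRED

The claim accrued on 19 December 2011 — the later of the 14 September 2009 act and the 19 December 2011 discovery.
Adding the 6 years base period to 19 December 2011 gives a deadline of 19 December 2017, before any tolling.
The automatic bankruptcy stay from 17 March 2014 to 20 October 2014 tolled the period for 217 days, extending the deadline to 24 July 2018.
None of the other events listed affects the running of the period under the stated rules.
The 16 September 2018 filing falls after the 24 July 2018 deadline; the claim is time-barred.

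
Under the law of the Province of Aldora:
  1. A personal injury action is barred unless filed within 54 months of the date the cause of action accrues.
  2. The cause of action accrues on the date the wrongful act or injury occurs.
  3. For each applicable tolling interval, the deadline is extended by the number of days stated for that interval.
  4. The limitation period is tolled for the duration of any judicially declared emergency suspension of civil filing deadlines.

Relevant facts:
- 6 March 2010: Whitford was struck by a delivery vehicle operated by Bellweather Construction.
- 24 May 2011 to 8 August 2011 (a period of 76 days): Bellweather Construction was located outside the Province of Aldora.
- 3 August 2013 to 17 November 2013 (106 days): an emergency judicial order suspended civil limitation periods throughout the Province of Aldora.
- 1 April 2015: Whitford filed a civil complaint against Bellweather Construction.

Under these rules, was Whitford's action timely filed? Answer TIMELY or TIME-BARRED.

TIME-BARRED

The limitation period began to run on 6 March 2010.
The untolled deadline — 54 months after 6 March 2010 — is 6 September 2014.
Because the emergency suspension of filing deadlines ran from 3 August 2013 to 17 November 2013, the deadline is extended by 106 days to 21 December 2014.
No stated provision tolls the period for the defendant's absence, so the interval from 24 May 2011 to 8 August 2011 has no effect on the deadline.
The 1 April 2015 filing falls after the 21 December 2014 deadline; the claim is time-barred.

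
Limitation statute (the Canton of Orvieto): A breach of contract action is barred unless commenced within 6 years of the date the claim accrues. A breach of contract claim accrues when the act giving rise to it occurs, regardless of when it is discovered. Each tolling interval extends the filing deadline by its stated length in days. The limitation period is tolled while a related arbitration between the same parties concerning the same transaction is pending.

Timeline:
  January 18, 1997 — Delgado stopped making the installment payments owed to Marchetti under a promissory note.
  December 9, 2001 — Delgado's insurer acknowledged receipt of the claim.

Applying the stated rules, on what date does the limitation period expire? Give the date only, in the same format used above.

The limitation period began to run on January 18, 1997.
Adding the 6 years base period to January 18, 1997 gives a deadline of January 18, 2003, before any tolling.
The other events in the timeline have no effect on the limitation period under the stated rules.

January 18, 2003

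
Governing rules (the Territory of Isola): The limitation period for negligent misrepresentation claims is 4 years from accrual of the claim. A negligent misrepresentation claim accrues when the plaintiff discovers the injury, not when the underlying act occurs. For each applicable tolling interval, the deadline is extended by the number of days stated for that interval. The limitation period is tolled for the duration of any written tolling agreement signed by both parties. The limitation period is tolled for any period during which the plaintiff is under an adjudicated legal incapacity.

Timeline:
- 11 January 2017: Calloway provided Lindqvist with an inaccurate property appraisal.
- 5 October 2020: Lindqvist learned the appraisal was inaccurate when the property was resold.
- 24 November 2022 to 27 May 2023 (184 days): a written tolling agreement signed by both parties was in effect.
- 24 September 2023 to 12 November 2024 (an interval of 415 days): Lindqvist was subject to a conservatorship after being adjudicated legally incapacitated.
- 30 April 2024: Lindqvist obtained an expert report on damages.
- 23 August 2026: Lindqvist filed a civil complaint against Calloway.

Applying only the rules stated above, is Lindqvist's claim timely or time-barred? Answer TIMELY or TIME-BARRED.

Accrual is tied to discovery, so the period began on 5 October 2020 rather than on 11 January 2017 when the act occurred.
Adding the 4 years base period to 5 October 2020 gives a deadline of 5 October 2024, before any tolling.
The period was tolled for 184 days by the written tolling agreement (24 November 2022 to 27 May 2023), pushing the deadline to 7 April 2025.
The plaintiff's legal incapacity from 24 September 2023 to 12 November 2024 tolled the period for 415 days, extending the deadline to 27 May 2026.
Nothing else in the chronology tolls or restarts the period.
The 23 August 2026 filing falls after the 27 May 2026 deadline; the claim is time-barred.

TIME-BARRED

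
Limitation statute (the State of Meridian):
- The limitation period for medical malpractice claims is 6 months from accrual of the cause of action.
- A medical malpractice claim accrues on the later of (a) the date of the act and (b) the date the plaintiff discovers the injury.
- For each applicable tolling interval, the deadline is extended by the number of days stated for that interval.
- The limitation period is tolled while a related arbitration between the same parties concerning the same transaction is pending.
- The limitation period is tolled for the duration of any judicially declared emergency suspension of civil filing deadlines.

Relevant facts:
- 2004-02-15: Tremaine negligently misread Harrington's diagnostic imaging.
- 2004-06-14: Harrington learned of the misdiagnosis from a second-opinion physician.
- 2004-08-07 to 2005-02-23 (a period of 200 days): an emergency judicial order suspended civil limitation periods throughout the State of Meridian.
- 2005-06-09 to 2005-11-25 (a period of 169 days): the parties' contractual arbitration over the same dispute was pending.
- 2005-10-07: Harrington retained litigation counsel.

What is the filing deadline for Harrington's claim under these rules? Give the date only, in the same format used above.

Taking the later of the act (2004-02-15) and discovery (2004-06-14), the claim accrued on 2004-06-14.
6 months from 2004-06-14 is 2004-12-14.
Because the emergency suspension of filing deadlines ran from 2004-08-07 to 2005-02-23, the deadline is extended by 200 days to 2005-07-02.
The period was tolled for 169 days by the pending related arbitration (2005-06-09 to 2005-11-25), pushing the deadline to 2005-12-18.
The other events in the timeline have no effect on the limitation period under the stated rules.

2005-12-18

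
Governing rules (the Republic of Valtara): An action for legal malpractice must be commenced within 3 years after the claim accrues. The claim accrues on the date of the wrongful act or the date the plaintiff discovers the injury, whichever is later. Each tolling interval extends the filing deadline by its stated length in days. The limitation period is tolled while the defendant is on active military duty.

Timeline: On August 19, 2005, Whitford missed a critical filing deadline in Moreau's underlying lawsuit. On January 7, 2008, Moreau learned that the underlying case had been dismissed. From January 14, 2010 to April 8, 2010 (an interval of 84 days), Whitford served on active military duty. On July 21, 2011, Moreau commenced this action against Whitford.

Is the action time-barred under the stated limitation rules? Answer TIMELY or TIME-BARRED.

The claim accrued on January 7, 2008 — the later of the August 19, 2005 act and the January 7, 2008 discovery.
Adding the 3 years base period to January 7, 2008 gives a deadline of January 7, 2011, before any tolling.
The period was tolled for 84 days by the defendant's active military service (January 14, 2010 to April 8, 2010), pushing the deadline to April 1, 2011.
Filing on July 21, 2011 missed the April 1, 2011 deadline — the action is time-barred.

TIME-BARRED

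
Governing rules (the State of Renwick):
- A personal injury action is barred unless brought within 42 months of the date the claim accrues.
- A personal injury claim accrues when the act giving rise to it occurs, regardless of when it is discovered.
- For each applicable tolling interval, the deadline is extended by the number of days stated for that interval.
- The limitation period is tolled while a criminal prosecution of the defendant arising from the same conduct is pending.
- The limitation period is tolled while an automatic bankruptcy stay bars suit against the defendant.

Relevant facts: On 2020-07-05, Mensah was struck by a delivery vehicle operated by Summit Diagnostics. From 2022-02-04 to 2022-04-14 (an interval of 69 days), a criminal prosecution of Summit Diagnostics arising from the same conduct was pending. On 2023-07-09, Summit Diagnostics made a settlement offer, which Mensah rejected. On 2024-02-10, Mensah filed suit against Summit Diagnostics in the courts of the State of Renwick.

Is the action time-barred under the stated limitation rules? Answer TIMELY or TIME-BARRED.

The limitation period began to run on 2020-07-05.
Adding the 42 months base period to 2020-07-05 gives a deadline of 2024-01-05, before any tolling.
Because the pending criminal prosecution ran from 2022-02-04 to 2022-04-14, the deadline is extended by 69 days to 2024-03-14.
The other events in the timeline have no effect on the limitation period under the stated rules.
The 2024-02-10 filing precedes the 2024-03-14 deadline; the claim is timely.

TIMELY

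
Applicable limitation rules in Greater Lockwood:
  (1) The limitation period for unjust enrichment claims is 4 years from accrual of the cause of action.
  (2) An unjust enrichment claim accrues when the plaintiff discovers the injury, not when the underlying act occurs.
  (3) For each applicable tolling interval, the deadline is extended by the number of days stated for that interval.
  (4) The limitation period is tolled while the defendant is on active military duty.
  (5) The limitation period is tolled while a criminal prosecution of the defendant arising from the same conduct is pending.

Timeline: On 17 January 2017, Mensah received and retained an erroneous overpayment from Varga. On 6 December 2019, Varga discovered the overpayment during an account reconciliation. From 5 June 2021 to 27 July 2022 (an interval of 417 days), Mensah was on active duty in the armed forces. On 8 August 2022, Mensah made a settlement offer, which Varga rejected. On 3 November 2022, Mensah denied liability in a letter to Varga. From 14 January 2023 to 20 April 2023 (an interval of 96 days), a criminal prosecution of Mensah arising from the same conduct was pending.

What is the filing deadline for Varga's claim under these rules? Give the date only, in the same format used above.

Under the discovery rule, the claim accrued on 6 December 2019, when Varga discovered the injury — not on the 17 January 2017 date of the underlying act.
4 years from 6 December 2019 is 6 December 2023.
Because the defendant's active military service ran from 5 June 2021 to 27 July 2022, the deadline is extended by 417 days to 26 January 2025.
The period was tolled for 96 days by the pending criminal prosecution (14 January 2023 to 20 April 2023), pushing the deadline to 2 May 2025.
The other events in the timeline have no effect on the limitation period under the stated rules.

2 May 2025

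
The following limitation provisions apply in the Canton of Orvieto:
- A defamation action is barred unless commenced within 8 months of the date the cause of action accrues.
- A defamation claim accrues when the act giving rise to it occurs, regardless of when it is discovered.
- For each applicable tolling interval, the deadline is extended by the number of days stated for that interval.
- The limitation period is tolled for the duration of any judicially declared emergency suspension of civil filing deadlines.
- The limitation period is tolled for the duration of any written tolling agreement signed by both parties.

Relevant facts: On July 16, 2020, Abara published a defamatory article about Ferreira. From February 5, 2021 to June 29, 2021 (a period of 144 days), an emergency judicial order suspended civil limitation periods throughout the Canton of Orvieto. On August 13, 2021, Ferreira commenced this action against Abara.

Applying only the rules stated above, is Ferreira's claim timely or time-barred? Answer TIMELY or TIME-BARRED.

The cause of action accrued on July 16, 2020, the date of the act.
Adding the 8 months base period to July 16, 2020 gives a deadline of March 16, 2021, before any tolling.
Because the emergency suspension of filing deadlines ran from February 5, 2021 to June 29, 2021, the deadline is extended by 144 days to August 7, 2021.
The August 13, 2021 filing falls after the August 7, 2021 deadline; the claim is time-barred.

TIME-BARRED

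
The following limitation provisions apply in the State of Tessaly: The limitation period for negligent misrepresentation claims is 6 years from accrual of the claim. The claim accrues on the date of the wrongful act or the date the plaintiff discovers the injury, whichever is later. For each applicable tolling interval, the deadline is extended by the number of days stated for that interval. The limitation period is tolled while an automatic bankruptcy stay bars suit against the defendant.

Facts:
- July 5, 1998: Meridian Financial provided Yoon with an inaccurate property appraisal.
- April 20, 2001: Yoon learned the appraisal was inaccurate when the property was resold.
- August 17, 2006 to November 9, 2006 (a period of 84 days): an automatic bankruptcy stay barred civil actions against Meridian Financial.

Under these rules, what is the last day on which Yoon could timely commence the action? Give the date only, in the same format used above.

July 13, 2007

Taking the later of the act (July 5, 1998) and discovery (April 20, 2001), the claim accrued on April 20, 2001.
6 years from April 20, 2001 is April 20, 2007.
The period was tolled for 84 days by the automatic bankruptcy stay (August 17, 2006 to November 9, 2006), pushing the deadline to July 13, 2007.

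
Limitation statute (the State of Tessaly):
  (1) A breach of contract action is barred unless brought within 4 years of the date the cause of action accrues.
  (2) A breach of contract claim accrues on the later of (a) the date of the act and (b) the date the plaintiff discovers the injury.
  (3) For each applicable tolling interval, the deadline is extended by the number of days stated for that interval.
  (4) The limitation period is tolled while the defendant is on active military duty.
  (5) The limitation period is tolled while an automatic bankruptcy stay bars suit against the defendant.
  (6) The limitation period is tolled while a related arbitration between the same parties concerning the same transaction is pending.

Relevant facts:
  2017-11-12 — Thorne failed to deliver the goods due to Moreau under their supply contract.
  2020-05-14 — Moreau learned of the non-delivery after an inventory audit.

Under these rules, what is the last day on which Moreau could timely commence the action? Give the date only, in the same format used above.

Because discovery on 2020-05-14 post-dates the 2017-11-12 act, accrual under the later-of rule falls on 2020-05-14.
4 years from 2020-05-14 is 2024-05-14.

2024-05-14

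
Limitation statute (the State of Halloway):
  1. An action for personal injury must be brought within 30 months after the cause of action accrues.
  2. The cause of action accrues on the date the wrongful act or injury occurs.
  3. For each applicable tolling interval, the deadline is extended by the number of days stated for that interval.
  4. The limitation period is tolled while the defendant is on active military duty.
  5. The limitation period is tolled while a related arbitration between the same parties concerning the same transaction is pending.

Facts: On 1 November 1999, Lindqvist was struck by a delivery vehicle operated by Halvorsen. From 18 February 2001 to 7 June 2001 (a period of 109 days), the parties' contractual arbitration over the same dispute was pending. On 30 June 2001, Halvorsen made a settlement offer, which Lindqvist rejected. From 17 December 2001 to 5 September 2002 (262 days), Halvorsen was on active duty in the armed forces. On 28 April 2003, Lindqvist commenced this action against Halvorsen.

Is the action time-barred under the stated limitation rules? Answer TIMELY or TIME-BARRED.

The limitation period began to run on 1 November 1999.
30 months from 1 November 1999 is 1 May 2002.
Because the pending related arbitration ran from 18 February 2001 to 7 June 2001, the deadline is extended by 109 days to 18 August 2002.
Because the defendant's active military service ran from 17 December 2001 to 5 September 2002, the deadline is extended by 262 days to 7 May 2003.
Nothing else in the chronology tolls or restarts the period.
Filing on 28 April 2003 beat the 7 May 2003 deadline — the action is timely.

TIMELY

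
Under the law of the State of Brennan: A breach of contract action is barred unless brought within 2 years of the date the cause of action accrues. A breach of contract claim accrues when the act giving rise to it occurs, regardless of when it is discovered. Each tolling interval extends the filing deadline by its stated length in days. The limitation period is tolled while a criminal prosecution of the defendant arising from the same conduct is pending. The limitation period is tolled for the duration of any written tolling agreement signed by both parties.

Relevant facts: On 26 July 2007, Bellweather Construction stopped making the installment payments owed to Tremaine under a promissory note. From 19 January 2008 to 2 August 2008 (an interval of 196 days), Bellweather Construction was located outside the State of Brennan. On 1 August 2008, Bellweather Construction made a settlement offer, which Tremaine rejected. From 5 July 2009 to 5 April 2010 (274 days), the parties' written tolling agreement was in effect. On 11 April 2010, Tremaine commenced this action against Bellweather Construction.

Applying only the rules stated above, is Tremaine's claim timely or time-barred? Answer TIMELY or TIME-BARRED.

The claim accrued on 26 July 2007, when the wrongful act occurred.
2 years from 26 July 2007 is 26 July 2009.
The period was tolled for 274 days by the written tolling agreement (5 July 2009 to 5 April 2010), pushing the deadline to 26 April 2010.
Although the defendant's absence ran from 19 January 2008 to 2 August 2008, the stated rules do not make that a tolling event, so it is disregarded.
None of the other events listed affects the running of the period under the stated rules.
Tremaine filed on 11 April 2010, before the 26 April 2010 deadline, so the action is timely.

TIMELY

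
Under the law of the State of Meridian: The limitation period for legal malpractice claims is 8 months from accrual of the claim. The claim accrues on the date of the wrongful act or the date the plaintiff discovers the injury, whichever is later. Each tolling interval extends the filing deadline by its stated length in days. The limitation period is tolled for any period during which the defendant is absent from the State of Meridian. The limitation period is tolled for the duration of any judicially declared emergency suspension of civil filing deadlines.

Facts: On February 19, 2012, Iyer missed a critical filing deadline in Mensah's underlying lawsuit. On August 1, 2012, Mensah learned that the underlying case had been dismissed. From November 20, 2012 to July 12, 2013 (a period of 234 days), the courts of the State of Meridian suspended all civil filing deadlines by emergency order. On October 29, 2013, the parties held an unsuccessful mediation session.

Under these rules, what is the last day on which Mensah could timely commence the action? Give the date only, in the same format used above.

November 21, 2013

Taking the later of the act (February 19, 2012) and discovery (August 1, 2012), the claim accrued on August 1, 2012.
Adding the 8 months base period to August 1, 2012 gives a deadline of April 1, 2013, before any tolling.
The emergency suspension of filing deadlines from November 20, 2012 to July 12, 2013 tolled the period for 234 days, extending the deadline to November 21, 2013.
The other events in the timeline have no effect on the limitation period under the stated rules.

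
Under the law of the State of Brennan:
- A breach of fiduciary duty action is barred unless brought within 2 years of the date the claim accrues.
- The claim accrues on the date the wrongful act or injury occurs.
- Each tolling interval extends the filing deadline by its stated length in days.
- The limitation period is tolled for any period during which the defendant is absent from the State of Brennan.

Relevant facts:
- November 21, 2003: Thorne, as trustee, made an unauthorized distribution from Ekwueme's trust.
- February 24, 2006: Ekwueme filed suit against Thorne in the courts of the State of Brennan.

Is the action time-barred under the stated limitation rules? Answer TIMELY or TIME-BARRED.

TIME-BARRED

The claim accrued on November 21, 2003, when the wrongful act occurred.
Adding the 2 years base period to November 21, 2003 gives a deadline of November 21, 2005, before any tolling.
The February 24, 2006 filing falls after the November 21, 2005 deadline; the claim is time-barred.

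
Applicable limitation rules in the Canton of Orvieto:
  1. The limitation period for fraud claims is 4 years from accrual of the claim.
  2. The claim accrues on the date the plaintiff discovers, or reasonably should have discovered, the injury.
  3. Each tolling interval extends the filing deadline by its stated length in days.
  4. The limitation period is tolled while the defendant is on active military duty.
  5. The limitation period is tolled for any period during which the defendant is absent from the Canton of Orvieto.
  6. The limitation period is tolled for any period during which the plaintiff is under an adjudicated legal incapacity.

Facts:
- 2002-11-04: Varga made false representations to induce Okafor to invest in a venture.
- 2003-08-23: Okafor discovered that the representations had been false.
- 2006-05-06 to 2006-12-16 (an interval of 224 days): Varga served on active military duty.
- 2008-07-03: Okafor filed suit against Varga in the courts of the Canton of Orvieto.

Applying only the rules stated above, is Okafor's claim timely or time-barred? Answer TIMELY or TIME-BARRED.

The claim did not accrue until Okafor discovered the injury on 2003-08-23; the 2002-11-04 act date does not start the clock under the stated rule.
The untolled deadline — 4 years after 2003-08-23 — is 2007-08-23.
Because the defendant's active military service ran from 2006-05-06 to 2006-12-16, the deadline is extended by 224 days to 2008-04-03.
Filing on 2008-07-03 missed the 2008-04-03 deadline — the action is time-barred.

TIME-BARRED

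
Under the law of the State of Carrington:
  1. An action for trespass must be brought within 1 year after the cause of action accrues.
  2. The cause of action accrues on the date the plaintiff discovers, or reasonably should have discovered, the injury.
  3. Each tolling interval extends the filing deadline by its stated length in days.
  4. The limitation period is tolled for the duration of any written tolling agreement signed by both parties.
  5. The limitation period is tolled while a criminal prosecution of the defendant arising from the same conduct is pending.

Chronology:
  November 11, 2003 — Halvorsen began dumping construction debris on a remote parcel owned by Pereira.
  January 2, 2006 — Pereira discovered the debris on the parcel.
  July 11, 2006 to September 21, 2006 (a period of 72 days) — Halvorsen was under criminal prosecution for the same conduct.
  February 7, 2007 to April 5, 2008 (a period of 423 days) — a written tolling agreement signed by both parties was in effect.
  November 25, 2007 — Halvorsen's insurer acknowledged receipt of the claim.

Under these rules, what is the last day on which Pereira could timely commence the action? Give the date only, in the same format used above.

Under the discovery rule, the claim accrued on January 2, 2006, when Pereira discovered the injury — not on the November 11, 2003 date of the underlying act.
1 year from January 2, 2006 is January 2, 2007.
Because the pending criminal prosecution ran from July 11, 2006 to September 21, 2006, the deadline is extended by 72 days to March 15, 2007.
Because the written tolling agreement ran from February 7, 2007 to April 5, 2008, the deadline is extended by 423 days to May 11, 2008.
None of the other events listed affects the running of the period under the stated rules.

May 11, 2008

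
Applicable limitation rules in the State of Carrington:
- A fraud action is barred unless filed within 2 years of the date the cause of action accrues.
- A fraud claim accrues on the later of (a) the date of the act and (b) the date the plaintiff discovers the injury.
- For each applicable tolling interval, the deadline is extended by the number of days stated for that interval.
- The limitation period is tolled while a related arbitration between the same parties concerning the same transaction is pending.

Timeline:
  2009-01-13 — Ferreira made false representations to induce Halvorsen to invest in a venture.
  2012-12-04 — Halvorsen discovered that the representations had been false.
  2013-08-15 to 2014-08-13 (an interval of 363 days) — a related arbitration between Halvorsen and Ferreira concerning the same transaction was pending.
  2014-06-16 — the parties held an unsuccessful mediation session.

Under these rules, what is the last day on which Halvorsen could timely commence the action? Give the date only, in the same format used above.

Taking the later of the act (2009-01-13) and discovery (2012-12-04), the claim accrued on 2012-12-04.
2 years from 2012-12-04 is 2014-12-04.
The period was tolled for 363 days by the pending related arbitration (2013-08-15 to 2014-08-13), pushing the deadline to 2015-12-02.
None of the other events listed affects the running of the period under the stated rules.

2015-12-02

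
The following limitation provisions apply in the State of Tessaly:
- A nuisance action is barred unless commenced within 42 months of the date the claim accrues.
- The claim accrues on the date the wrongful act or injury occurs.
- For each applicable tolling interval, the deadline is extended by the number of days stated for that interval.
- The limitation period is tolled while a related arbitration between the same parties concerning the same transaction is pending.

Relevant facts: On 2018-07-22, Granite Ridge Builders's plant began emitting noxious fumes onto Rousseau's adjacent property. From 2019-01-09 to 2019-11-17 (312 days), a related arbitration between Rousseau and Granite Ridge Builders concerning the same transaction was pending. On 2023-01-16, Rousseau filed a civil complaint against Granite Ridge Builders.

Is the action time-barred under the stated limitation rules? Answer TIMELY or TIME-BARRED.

The claim accrued on 2018-07-22, when the wrongful act occurred.
The untolled deadline — 42 months after 2018-07-22 — is 2022-01-22.
The pending related arbitration from 2019-01-09 to 2019-11-17 tolled the period for 312 days, extending the deadline to 2022-11-30.
Filing on 2023-01-16 missed the 2022-11-30 deadline — the action is time-barred.

TIME-BARRED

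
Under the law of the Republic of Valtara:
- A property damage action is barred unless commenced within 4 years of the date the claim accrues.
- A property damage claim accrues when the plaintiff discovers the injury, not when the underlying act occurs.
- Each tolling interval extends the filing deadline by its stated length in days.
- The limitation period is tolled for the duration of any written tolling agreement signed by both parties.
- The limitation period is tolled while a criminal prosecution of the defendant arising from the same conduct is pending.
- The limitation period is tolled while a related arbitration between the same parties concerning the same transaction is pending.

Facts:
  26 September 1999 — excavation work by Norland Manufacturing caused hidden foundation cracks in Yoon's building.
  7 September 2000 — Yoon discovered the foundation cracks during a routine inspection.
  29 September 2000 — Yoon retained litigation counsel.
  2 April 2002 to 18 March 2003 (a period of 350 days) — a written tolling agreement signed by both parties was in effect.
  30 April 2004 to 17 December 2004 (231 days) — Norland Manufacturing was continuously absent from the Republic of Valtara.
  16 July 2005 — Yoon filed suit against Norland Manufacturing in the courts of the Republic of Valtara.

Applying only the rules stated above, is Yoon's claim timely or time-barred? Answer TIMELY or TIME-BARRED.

TIMELY

Under the discovery rule, the claim accrued on 7 September 2000, when Yoon discovered the injury — not on the 26 September 1999 date of the underlying act.
Adding the 4 years base period to 7 September 2000 gives a deadline of 7 September 2004, before any tolling.
The written tolling agreement from 2 April 2002 to 18 March 2003 tolled the period for 350 days, extending the deadline to 23 August 2005.
Although the defendant's absence ran from 30 April 2004 to 17 December 2004, the stated rules do not make that a tolling event, so it is disregarded.
The other events in the timeline have no effect on the limitation period under the stated rules.
Yoon filed on 16 July 2005, before the 23 August 2005 deadline, so the action is timely.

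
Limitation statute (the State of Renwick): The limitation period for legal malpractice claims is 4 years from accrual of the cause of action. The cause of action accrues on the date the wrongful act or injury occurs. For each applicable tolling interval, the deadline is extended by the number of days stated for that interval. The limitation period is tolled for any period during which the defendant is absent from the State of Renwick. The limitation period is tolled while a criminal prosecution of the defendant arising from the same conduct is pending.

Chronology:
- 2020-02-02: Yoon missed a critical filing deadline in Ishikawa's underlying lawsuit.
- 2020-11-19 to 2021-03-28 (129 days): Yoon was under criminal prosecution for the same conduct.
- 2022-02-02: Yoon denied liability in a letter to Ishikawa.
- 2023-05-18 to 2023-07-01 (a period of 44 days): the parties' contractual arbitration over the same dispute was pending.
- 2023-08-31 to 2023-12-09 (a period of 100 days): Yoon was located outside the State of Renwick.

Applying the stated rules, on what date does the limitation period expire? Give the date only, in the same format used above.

The claim accrued on 2020-02-02, when the wrongful act occurred.
The untolled deadline — 4 years after 2020-02-02 — is 2024-02-02.
The period was tolled for 129 days by the pending criminal prosecution (2020-11-19 to 2021-03-28), pushing the deadline to 2024-06-10.
The period was tolled for 100 days by the defendant's absence from the jurisdiction (2023-08-31 to 2023-12-09), pushing the deadline to 2024-09-18.
Although a pending arbitration ran from 2023-05-18 to 2023-07-01, the stated rules do not make that a tolling event, so it is disregarded.
The other events in the timeline have no effect on the limitation period under the stated rules.

2024-09-18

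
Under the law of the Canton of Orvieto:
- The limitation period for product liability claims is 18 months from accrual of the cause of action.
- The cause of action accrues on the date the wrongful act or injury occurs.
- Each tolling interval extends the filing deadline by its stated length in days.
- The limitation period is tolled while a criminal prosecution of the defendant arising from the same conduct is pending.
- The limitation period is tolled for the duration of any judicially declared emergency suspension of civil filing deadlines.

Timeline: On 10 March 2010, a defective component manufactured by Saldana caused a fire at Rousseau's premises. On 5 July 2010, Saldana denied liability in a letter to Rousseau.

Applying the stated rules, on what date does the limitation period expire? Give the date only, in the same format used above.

The cause of action accrued on 10 March 2010, the date of the act.
Adding the 18 months base period to 10 March 2010 gives a deadline of 10 September 2011, before any tolling.
Nothing else in the chronology tolls or restarts the period.

10 September 2011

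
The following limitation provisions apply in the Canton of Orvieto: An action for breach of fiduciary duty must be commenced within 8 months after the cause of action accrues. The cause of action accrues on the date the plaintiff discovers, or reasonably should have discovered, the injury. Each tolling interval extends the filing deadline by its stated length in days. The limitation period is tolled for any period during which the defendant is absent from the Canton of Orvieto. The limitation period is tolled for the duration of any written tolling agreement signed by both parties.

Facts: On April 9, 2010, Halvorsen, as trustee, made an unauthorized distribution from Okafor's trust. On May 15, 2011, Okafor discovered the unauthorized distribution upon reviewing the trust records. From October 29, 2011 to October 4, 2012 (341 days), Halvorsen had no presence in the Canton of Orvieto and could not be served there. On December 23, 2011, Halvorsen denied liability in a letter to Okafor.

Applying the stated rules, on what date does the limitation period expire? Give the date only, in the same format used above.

December 21, 2012

Accrual is tied to discovery, so the period began on May 15, 2011 rather than on April 9, 2010 when the act occurred.
The untolled deadline — 8 months after May 15, 2011 — is January 15, 2012.
The defendant's absence from the jurisdiction from October 29, 2011 to October 4, 2012 tolled the period for 341 days, extending the deadline to December 21, 2012.
None of the other events listed affects the running of the period under the stated rules.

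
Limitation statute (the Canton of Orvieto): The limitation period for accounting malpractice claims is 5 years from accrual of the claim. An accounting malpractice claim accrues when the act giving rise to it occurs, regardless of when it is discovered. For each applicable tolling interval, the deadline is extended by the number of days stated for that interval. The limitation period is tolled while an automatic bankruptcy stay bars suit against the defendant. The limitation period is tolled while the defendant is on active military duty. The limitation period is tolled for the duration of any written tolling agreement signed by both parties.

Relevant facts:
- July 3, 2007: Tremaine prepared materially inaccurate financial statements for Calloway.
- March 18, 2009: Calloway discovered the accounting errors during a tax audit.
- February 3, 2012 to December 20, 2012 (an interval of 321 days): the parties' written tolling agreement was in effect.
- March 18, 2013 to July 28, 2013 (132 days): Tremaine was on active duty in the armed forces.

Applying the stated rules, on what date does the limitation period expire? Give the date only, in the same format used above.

September 29, 2013

Because the rule ties accrual to occurrence, the claim accrued on July 3, 2007, not on the March 18, 2009 discovery date.
5 years from July 3, 2007 is July 3, 2012.
The period was tolled for 321 days by the written tolling agreement (February 3, 2012 to December 20, 2012), pushing the deadline to May 20, 2013.
Because the defendant's active military service ran from March 18, 2013 to July 28, 2013, the deadline is extended by 132 days to September 29, 2013.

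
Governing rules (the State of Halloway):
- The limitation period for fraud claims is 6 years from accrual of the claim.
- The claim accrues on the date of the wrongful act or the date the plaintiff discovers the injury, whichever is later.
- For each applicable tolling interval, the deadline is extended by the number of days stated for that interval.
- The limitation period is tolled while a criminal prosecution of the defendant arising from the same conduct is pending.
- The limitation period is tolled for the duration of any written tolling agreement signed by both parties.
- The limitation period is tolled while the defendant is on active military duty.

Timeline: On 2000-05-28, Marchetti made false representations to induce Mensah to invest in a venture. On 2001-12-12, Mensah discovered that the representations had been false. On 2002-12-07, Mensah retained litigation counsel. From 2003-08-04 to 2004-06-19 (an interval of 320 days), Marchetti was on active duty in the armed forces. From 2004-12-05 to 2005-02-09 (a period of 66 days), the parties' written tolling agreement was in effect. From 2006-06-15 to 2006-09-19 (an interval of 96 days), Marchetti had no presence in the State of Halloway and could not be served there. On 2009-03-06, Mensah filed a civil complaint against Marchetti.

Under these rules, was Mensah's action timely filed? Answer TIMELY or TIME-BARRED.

TIME-BARRED

The claim accrued on 2001-12-12 — the later of the 2000-05-28 act and the 2001-12-12 discovery.
6 years from 2001-12-12 is 2007-12-12.
The period was tolled for 320 days by the defendant's active military service (2003-08-04 to 2004-06-19), pushing the deadline to 2008-10-27.
The written tolling agreement from 2004-12-05 to 2005-02-09 tolled the period for 66 days, extending the deadline to 2009-01-01.
The defendant's absence from the jurisdiction from 2006-06-15 to 2006-09-19 does not toll the period, because no stated rule makes the defendant's absence a tolling event.
None of the other events listed affects the running of the period under the stated rules.
The 2009-03-06 filing falls after the 2009-01-01 deadline; the claim is time-barred.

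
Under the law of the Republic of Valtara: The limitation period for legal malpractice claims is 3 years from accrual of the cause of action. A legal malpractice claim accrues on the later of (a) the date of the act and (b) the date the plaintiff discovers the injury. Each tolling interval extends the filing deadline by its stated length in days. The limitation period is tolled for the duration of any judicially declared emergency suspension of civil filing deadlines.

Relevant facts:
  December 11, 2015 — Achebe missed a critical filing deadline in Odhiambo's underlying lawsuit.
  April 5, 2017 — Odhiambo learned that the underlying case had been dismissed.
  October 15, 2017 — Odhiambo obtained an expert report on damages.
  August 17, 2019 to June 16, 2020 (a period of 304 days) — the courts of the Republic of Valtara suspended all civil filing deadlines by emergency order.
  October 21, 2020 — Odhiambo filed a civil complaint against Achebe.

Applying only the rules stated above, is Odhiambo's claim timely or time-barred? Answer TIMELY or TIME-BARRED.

The claim accrued on April 5, 2017 — the later of the December 11, 2015 act and the April 5, 2017 discovery.
The untolled deadline — 3 years after April 5, 2017 — is April 5, 2020.
The period was tolled for 304 days by the emergency suspension of filing deadlines (August 17, 2019 to June 16, 2020), pushing the deadline to February 3, 2021.
The other events in the timeline have no effect on the limitation period under the stated rules.
Filing on October 21, 2020 beat the February 3, 2021 deadline — the action is timely.

TIMELY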